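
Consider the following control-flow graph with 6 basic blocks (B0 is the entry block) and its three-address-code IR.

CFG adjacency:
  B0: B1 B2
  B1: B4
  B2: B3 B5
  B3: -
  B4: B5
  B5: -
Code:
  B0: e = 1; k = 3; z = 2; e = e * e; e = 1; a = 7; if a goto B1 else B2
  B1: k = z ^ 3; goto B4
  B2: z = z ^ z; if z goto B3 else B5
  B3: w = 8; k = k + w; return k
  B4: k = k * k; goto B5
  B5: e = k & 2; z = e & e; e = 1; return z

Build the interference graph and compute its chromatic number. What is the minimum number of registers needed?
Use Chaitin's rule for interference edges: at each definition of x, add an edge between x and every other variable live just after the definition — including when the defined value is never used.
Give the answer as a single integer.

Per-block:
  B0: def={a,e,k,z} ue=∅
  B1: def={k} ue={z}
  B2: def={z} ue={z}
  B3: def={k,w} ue={k}
  B4: def={k} ue={k}
  B5: def={e,z} ue={k}

Backward fixpoint:
  live B0: ∅→{k,z}
  live B1: {z}→{k}
  live B2: {k,z}→{k}
  live B3: {k}→∅
  live B4: {k}→{k}
  live B5: {k}→∅

Interference:
  a: {k,z}
  e: {k,z}
  k: {a,e,w,z}
  w: {k}
  z: {a,e,k}

Registers:
  clique {a,k,z} ⇒ need ≥ 3
  3-colouring: c0={k}  c1={w,z}  c2={a,e}
  χ = 3

Answer: 3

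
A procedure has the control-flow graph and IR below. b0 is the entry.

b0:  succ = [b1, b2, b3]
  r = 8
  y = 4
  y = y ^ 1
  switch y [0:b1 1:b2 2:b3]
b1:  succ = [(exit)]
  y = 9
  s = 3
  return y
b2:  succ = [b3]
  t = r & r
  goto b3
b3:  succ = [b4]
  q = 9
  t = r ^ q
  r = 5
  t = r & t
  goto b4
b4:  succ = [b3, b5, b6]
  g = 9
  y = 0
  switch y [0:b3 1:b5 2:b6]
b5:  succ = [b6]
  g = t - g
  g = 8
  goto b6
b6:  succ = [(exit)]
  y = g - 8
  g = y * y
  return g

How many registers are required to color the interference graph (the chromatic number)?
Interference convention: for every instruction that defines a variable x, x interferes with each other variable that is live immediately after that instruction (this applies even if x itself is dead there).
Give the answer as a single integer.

Answer: 4

Derivation:
def/use:
  b0: {r,y} / ∅
  b1: {s,y} / ∅
  b2: {t} / {r}
  b3: {q,r,t} / {r}
  b4: {g,y} / ∅
  b5: {g} / {g,t}
  b6: {g,y} / {g}

Liveness:
  live b0: ∅→{r}
  live b1: ∅→∅
  live b2: {r}→{r}
  live b3: {r}→{r,t}
  live b4: {r,t}→{g,r,t}
  live b5: {g,t}→{g}
  live b6: {g}→∅

Interfere edges:
  g: {r,t,y}
  q: {r}
  r: {g,q,t,y}
  s: {y}
  t: {g,r,y}
  y: {g,r,s,t}

Registers:
  {g,r,t,y} pairwise interfere (4-clique) ⇒ χ ≥ 4
  assign g→c2 q→c1 r→c0 s→c0 t→c3 y→c1 — no edge inside a register ⇒ χ ≤ 4
  χ = 4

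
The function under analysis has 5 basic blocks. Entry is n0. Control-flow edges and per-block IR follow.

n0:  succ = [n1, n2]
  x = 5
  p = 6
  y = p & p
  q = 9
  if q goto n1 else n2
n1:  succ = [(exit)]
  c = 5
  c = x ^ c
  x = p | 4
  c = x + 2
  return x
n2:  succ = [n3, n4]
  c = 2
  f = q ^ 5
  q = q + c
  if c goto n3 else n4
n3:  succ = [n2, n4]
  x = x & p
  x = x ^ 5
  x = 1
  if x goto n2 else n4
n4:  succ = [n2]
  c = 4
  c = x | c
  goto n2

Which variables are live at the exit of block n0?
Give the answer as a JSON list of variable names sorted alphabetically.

Answer: ["p", "q", "x"]

Derivation:
def/use:
  n0: {p,q,x,y} / ∅
  n1: {c,x} / {p,x}
  n2: {c,f,q} / {q}
  n3: {x} / {p,x}
  n4: {c} / {x}

Live sets:
  live n0: ∅→{p,q,x}
  live n1: {p,x}→∅
  live n2: {p,q,x}→{p,q,x}
  live n3: {p,q,x}→{p,q,x}
  live n4: {p,q,x}→{p,q,x}

live-out(n0) = ["p", "q", "x"]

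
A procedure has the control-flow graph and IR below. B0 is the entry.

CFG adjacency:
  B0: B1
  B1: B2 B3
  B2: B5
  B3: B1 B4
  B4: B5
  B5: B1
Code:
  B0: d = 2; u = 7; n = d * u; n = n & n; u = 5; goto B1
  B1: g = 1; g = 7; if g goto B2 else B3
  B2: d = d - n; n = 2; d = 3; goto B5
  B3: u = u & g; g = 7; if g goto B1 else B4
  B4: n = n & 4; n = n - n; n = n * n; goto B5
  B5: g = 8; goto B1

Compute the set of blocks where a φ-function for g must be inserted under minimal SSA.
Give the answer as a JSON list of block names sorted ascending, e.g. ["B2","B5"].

Answer: ["B1", "B5"]

Derivation:
idom tree: B1←B0 B2←B1 B3←B1 B4←B3 B5←B1
Dom∩ at merges:
  B1: preds {B0,B3,B5}: {B0} ∩ {B0,B1,B3} ∩ {B0,B1,B5} = {B0}; idom=B0
  B5: preds {B2,B4}: {B0,B1,B2} ∩ {B0,B1,B3,B4} = {B0,B1}; idom=B1

Frontier:
  join B1 pred B0: · stop@B0
  join B1 pred B3: B3→B1 stop@B0
  join B1 pred B5: B5→B1 stop@B0
  join B5 pred B2: B2 stop@B1
  join B5 pred B4: B4→B3 stop@B1
  B0 → ∅
  B1 → {B1}
  B2 → {B5}
  B3 → {B1,B5}
  B4 → {B5}
  B5 → {B1}

φ for g: defs {B1,B3,B5}
  DF⁺ = {B1,B5}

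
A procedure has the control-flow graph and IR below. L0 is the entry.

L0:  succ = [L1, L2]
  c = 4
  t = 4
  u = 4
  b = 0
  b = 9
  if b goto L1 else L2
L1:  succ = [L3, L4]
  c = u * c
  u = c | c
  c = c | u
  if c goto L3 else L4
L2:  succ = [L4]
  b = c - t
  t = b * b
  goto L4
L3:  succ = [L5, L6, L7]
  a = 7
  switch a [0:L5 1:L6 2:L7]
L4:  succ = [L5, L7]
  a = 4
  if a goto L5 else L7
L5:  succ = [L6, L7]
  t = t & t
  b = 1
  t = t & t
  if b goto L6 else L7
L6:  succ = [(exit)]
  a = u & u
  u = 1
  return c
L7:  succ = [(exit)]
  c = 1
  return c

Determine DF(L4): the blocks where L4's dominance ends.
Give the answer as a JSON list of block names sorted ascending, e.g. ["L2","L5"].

Answer: ["L5", "L7"]

Derivation:
idom tree: L1←L0 L2←L0 L3←L1 L4←L0 L5←L0 L6←L0 L7←L0
Join-block Dom:
  L4: preds {L1,L2}: {L0,L1} ∩ {L0,L2} = {L0}; idom=L0
  L5: preds {L3,L4}: {L0,L1,L3} ∩ {L0,L4} = {L0}; idom=L0
  L6: preds {L3,L5}: {L0,L1,L3} ∩ {L0,L5} = {L0}; idom=L0
  L7: preds {L3,L4,L5}: {L0,L1,L3} ∩ {L0,L4} ∩ {L0,L5} = {L0}; idom=L0

DF derivation:
  L4←L1: walk L1 to L0
  L4←L2: walk L2 to L0
  L5←L3: walk L3→L1 to L0
  L5←L4: walk L4 to L0
  L6←L3: walk L3→L1 to L0
  L6←L5: walk L5 to L0
  L7←L3: walk L3→L1 to L0
  L7←L4: walk L4 to L0
  L7←L5: walk L5 to L0
  L0: DF=∅
  L1: DF={L4,L5,L6,L7}
  L2: DF={L4}
  L3: DF={L5,L6,L7}
  L4: DF={L5,L7}
  L5: DF={L6,L7}
  L6: DF=∅
  L7: DF=∅

DF(L4) = ["L5", "L7"]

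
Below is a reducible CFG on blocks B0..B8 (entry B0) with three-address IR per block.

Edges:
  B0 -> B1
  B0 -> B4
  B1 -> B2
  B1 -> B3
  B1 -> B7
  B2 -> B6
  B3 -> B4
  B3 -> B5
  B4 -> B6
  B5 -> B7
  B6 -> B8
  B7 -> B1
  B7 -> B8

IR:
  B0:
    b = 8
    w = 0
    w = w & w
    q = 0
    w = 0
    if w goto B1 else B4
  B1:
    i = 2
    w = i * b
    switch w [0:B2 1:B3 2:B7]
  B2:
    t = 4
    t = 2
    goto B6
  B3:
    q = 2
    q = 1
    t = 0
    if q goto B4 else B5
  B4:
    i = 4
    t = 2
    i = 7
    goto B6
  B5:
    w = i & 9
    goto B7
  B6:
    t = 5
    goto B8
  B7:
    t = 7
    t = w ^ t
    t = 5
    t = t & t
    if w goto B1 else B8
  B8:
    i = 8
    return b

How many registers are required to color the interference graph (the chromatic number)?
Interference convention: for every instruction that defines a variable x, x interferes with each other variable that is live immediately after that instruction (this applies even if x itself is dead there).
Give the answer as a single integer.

Per-block:
  B0 def {b,q,w} use ∅
  B1 def {i,w} use {b}
  B2 def {t} use ∅
  B3 def {q,t} use ∅
  B4 def {i,t} use ∅
  B5 def {w} use {i}
  B6 def {t} use ∅
  B7 def {t} use {w}
  B8 def {i} use {b}

Backward fixpoint:
  live B0: ∅→{b}
  live B1: {b}→{b,i,w}
  live B2: {b}→{b}
  live B3: {b,i}→{b,i}
  live B4: {b}→{b}
  live B5: {b,i}→{b,w}
  live B6: {b}→{b}
  live B7: {b,w}→{b}
  live B8: {b}→∅

Conflict graph:
  b: {i,q,t,w}
  i: {b,q,t,w}
  q: {b,i,t}
  t: {b,i,q,w}
  w: {b,i,t}

Registers:
  {b,i,q,t} pairwise interfere (4-clique) ⇒ χ ≥ 4
  assign b→R0 i→R1 q→R3 t→R2 w→R3 — no edge inside a register ⇒ χ ≤ 4
  χ = 4

Answer: 4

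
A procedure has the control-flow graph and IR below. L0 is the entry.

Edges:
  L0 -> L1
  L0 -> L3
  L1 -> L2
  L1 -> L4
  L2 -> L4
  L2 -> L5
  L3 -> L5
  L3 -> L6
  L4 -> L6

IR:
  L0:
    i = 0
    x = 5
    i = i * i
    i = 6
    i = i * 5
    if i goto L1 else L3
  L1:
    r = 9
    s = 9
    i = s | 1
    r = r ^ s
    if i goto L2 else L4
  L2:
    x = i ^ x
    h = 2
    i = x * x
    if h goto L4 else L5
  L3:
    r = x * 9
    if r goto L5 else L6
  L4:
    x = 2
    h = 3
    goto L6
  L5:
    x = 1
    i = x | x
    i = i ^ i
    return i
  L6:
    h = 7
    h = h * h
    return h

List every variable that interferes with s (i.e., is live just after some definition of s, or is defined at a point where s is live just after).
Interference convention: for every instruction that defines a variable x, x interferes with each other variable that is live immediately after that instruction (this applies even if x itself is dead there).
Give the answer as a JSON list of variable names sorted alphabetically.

Answer: ["i", "r", "x"]

Derivation:
Per-block:
  L0: def={i,x} ue=∅
  L1: def={i,r,s} ue=∅
  L2: def={h,i,x} ue={i,x}
  L3: def={r} ue={x}
  L4: def={h,x} ue=∅
  L5: def={i,x} ue=∅
  L6: def={h} ue=∅

Liveness:
  L0 li=∅ lo={x}
  L1 li={x} lo={i,x}
  L2 li={i,x} lo=∅
  L3 li={x} lo=∅
  L4 li=∅ lo=∅
  L5 li=∅ lo=∅
  L6 li=∅ lo=∅

Conflict graph:
  h↔{i,x}
  i↔{h,r,s,x}
  r↔{i,s,x}
  s↔{i,r,x}
  x↔{h,i,r,s}

N(s) = ["i", "r", "x"]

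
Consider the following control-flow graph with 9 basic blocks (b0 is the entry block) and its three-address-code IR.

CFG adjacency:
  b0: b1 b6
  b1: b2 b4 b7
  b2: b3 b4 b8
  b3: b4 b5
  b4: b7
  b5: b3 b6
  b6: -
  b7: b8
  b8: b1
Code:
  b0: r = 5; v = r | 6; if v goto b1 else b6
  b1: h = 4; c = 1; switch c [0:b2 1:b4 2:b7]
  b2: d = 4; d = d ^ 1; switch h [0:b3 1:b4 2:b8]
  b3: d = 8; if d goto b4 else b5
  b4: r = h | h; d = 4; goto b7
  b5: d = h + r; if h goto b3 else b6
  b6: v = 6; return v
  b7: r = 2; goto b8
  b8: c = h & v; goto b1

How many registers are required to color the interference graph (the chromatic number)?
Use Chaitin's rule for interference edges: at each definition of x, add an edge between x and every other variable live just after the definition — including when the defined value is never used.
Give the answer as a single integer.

Block summaries:
  b0 def {r,v} use ∅
  b1 def {c,h} use ∅
  b2 def {d} use {h}
  b3 def {d} use ∅
  b4 def {d,r} use {h}
  b5 def {d} use {h,r}
  b6 def {v} use ∅
  b7 def {r} use ∅
  b8 def {c} use {h,v}

Backward fixpoint:
  b0: in=∅ out={r,v}
  b1: in={r,v} out={h,r,v}
  b2: in={h,r,v} out={h,r,v}
  b3: in={h,r,v} out={h,r,v}
  b4: in={h,v} out={h,v}
  b5: in={h,r,v} out={h,r,v}
  b6: in=∅ out=∅
  b7: in={h,v} out={h,r,v}
  b8: in={h,r,v} out={r,v}

Interference:
  c↔{h,r,v}
  d↔{h,r,v}
  h↔{c,d,r,v}
  r↔{c,d,h,v}
  v↔{c,d,h,r}

Chromatic number:
  {c,h,r,v} pairwise interfere (4-clique) ⇒ χ ≥ 4
  4-colouring: c0={h}  c1={r}  c2={v}  c3={c,d}
  χ = 4

Answer: 4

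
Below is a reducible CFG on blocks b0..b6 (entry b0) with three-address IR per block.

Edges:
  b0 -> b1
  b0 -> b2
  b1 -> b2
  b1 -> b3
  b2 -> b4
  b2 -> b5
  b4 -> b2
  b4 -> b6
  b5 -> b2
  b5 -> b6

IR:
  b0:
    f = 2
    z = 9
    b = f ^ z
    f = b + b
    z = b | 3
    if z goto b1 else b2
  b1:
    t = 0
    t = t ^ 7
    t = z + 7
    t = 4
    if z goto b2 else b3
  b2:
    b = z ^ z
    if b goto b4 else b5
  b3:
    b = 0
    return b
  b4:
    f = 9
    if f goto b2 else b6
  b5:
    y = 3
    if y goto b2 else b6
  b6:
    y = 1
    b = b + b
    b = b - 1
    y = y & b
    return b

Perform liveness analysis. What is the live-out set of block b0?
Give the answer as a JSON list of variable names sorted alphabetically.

Per-block:
  b0: {b,f,z} / ∅
  b1: {t} / {z}
  b2: {b} / {z}
  b3: {b} / ∅
  b4: {f} / ∅
  b5: {y} / ∅
  b6: {b,y} / {b}

Liveness:
  b0: in=∅ out={z}
  b1: in={z} out={z}
  b2: in={z} out={b,z}
  b3: in=∅ out=∅
  b4: in={b,z} out={b,z}
  b5: in={b,z} out={b,z}
  b6: in={b} out=∅

live-out(b0) = ["z"]

Answer: ["z"]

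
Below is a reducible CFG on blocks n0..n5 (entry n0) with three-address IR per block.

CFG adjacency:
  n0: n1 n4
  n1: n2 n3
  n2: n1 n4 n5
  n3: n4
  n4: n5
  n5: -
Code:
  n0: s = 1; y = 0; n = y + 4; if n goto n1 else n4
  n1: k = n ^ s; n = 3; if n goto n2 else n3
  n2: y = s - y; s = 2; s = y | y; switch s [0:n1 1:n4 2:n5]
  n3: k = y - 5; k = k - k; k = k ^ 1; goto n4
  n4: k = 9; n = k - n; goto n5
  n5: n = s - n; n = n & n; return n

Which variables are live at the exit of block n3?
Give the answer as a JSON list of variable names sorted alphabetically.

Block summaries:
  n0: {n,s,y} / ∅
  n1: {k,n} / {n,s}
  n2: {s,y} / {s,y}
  n3: {k} / {y}
  n4: {k,n} / {n}
  n5: {n} / {n,s}

Live sets:
  live n0: ∅→{n,s,y}
  live n1: {n,s,y}→{n,s,y}
  live n2: {n,s,y}→{n,s,y}
  live n3: {n,s,y}→{n,s}
  live n4: {n,s}→{n,s}
  live n5: {n,s}→∅

live-out(n3) = ["n", "s"]

Answer: ["n", "s"]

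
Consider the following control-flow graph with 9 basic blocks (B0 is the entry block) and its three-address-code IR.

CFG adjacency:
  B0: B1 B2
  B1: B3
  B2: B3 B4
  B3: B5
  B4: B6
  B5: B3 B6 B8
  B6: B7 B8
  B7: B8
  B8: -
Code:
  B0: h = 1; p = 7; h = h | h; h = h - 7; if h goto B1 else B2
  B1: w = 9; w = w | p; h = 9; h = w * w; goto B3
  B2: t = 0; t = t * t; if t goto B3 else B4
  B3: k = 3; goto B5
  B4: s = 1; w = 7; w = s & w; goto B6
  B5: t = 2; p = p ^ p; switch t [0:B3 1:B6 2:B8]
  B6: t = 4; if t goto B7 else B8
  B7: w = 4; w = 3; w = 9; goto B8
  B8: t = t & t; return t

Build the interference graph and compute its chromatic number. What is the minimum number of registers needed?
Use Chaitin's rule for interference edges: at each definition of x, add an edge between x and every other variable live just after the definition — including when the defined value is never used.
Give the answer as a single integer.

Answer: 3

Working:
Per-block:
  B0 def {h,p} use ∅
  B1 def {h,w} use {p}
  B2 def {t} use ∅
  B3 def {k} use ∅
  B4 def {s,w} use ∅
  B5 def {p,t} use {p}
  B6 def {t} use ∅
  B7 def {w} use ∅
  B8 def {t} use {t}

Liveness:
  B0: in=∅ out={p}
  B1: in={p} out={p}
  B2: in={p} out={p}
  B3: in={p} out={p}
  B4: in=∅ out=∅
  B5: in={p} out={p,t}
  B6: in=∅ out={t}
  B7: in={t} out={t}
  B8: in={t} out=∅

Interference:
  h — {p,w}
  k — {p}
  p — {h,k,t,w}
  s — {w}
  t — {p,w}
  w — {h,p,s,t}

Colouring:
  lower bound: {h,p,w} mutually conflict ⇒ χ ≥ 3
  assign h→R2 k→R1 p→R0 s→R0 t→R2 w→R1 — no edge inside a register ⇒ χ ≤ 3
  χ = 3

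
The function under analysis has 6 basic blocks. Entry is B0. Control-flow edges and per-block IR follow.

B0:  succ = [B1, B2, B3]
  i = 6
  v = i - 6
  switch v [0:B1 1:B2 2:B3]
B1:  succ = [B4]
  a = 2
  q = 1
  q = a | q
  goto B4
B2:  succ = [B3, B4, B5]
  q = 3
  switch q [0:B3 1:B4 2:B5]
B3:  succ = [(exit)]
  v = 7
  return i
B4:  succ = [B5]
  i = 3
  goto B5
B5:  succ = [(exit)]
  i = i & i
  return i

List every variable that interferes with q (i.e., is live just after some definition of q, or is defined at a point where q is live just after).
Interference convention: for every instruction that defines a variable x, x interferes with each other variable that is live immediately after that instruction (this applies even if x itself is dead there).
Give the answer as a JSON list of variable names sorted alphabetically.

Per-block:
  B0: def={i,v} ue=∅
  B1: def={a,q} ue=∅
  B2: def={q} ue=∅
  B3: def={v} ue={i}
  B4: def={i} ue=∅
  B5: def={i} ue={i}

Live sets:
  live B0: ∅→{i}
  live B1: ∅→∅
  live B2: {i}→{i}
  live B3: {i}→∅
  live B4: ∅→{i}
  live B5: {i}→∅

Interference:
  a: {q}
  i: {q,v}
  q: {a,i}
  v: {i}

N(q) = ["a", "i"]

Answer: ["a", "i"]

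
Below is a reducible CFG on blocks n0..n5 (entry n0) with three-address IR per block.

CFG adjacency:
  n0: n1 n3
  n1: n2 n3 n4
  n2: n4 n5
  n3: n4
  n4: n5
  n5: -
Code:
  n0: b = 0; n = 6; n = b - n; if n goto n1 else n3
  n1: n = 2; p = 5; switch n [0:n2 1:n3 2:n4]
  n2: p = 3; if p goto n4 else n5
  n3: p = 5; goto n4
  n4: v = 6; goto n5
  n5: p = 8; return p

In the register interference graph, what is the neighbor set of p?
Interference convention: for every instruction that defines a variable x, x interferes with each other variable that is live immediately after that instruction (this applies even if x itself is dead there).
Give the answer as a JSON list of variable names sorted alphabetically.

def/use:
  n0: def={b,n} ue=∅
  n1: def={n,p} ue=∅
  n2: def={p} ue=∅
  n3: def={p} ue=∅
  n4: def={v} ue=∅
  n5: def={p} ue=∅

Live sets:
  n0: in=∅ out=∅
  n1: in=∅ out=∅
  n2: in=∅ out=∅
  n3: in=∅ out=∅
  n4: in=∅ out=∅
  n5: in=∅ out=∅

Conflict graph:
  b — {n}
  n — {b,p}
  p — {n}
  v — ∅

N(p) = ["n"]

Answer: ["n"]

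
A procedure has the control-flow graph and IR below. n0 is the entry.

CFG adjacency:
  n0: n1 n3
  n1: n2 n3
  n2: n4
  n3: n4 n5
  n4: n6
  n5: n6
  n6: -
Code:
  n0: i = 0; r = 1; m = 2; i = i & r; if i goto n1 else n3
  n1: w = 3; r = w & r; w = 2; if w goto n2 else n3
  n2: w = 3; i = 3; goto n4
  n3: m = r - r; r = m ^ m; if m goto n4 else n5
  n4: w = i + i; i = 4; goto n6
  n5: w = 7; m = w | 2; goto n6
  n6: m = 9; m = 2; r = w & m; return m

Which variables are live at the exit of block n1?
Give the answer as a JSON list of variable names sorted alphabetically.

Answer: ["i", "r"]

Derivation:
Block summaries:
  n0 def {i,m,r} use ∅
  n1 def {r,w} use {r}
  n2 def {i,w} use ∅
  n3 def {m,r} use {r}
  n4 def {i,w} use {i}
  n5 def {m,w} use ∅
  n6 def {m,r} use {w}

Live sets:
  n0: in=∅ out={i,r}
  n1: in={i,r} out={i,r}
  n2: in=∅ out={i}
  n3: in={i,r} out={i}
  n4: in={i} out={w}
  n5: in=∅ out={w}
  n6: in={w} out=∅

live-out(n1) = ["i", "r"]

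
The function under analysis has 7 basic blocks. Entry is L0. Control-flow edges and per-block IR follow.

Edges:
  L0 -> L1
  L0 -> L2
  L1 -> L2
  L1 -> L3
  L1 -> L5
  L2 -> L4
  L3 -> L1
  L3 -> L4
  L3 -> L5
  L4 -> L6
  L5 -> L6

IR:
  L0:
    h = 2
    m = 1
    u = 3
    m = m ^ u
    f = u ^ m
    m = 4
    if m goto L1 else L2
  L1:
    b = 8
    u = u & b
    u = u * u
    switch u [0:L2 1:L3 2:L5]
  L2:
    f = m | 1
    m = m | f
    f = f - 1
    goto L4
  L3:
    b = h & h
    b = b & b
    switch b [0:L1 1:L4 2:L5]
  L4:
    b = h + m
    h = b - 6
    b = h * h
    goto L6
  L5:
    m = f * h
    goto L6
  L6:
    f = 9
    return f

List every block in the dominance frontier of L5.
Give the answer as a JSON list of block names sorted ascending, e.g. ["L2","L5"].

idom tree: L1←L0 L2←L0 L3←L1 L4←L0 L5←L1 L6←L0
Dom at joins:
  L1: preds {L0,L3}: {L0} ∩ {L0,L1,L3} = {L0}; idom=L0
  L2: preds {L0,L1}: {L0} ∩ {L0,L1} = {L0}; idom=L0
  L4: preds {L2,L3}: {L0,L2} ∩ {L0,L1,L3} = {L0}; idom=L0
  L5: preds {L1,L3}: {L0,L1} ∩ {L0,L1,L3} = {L0,L1}; idom=L1
  L6: preds {L4,L5}: {L0,L4} ∩ {L0,L1,L5} = {L0}; idom=L0

DF derivation:
  L1←L0: walk · to L0
  L1←L3: walk L3→L1 to L0
  L2←L0: walk · to L0
  L2←L1: walk L1 to L0
  L4←L2: walk L2 to L0
  L4←L3: walk L3→L1 to L0
  L5←L1: walk · to L1
  L5←L3: walk L3 to L1
  L6←L4: walk L4 to L0
  L6←L5: walk L5→L1 to L0
  L0: DF=∅
  L1: DF={L1,L2,L4,L6}
  L2: DF={L4}
  L3: DF={L1,L4,L5}
  L4: DF={L6}
  L5: DF={L6}
  L6: DF=∅

DF(L5) = ["L6"]

Answer: ["L6"]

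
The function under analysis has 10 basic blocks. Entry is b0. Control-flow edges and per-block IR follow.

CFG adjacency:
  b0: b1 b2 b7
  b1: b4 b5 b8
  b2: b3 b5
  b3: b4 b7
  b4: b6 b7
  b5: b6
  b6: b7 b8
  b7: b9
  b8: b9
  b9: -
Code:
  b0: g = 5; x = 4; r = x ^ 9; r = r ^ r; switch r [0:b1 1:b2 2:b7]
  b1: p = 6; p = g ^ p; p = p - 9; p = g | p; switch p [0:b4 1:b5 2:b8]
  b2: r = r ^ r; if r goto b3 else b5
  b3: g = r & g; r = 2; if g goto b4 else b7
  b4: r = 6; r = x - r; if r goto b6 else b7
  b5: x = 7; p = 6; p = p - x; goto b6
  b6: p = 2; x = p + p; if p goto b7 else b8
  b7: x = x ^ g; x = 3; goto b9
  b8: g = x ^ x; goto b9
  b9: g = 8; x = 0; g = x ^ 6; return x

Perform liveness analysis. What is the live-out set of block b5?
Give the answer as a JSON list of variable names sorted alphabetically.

def/use:
  b0: def={g,r,x} ue=∅
  b1: def={p} ue={g}
  b2: def={r} ue={r}
  b3: def={g,r} ue={g,r}
  b4: def={r} ue={x}
  b5: def={p,x} ue=∅
  b6: def={p,x} ue=∅
  b7: def={x} ue={g,x}
  b8: def={g} ue={x}
  b9: def={g,x} ue=∅

Liveness:
  b0 li=∅ lo={g,r,x}
  b1 li={g,x} lo={g,x}
  b2 li={g,r,x} lo={g,r,x}
  b3 li={g,r,x} lo={g,x}
  b4 li={g,x} lo={g,x}
  b5 li={g} lo={g}
  b6 li={g} lo={g,x}
  b7 li={g,x} lo=∅
  b8 li={x} lo=∅
  b9 li=∅ lo=∅

live-out(b5) = ["g"]

Answer: ["g"]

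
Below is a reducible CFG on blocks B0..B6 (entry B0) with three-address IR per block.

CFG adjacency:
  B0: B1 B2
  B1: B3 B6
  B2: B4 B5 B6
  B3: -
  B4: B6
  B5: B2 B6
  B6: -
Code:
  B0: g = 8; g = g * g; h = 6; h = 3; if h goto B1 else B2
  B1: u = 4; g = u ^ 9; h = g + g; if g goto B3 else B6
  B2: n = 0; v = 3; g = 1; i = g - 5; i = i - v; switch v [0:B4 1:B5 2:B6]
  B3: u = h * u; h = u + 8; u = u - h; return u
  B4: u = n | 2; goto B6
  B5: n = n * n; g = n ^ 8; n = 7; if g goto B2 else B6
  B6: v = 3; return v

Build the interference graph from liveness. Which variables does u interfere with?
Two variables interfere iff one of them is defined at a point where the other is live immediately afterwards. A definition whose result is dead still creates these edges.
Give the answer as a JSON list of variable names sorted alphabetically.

def/use:
  B0: def={g,h} ue=∅
  B1: def={g,h,u} ue=∅
  B2: def={g,i,n,v} ue=∅
  B3: def={h,u} ue={h,u}
  B4: def={u} ue={n}
  B5: def={g,n} ue={n}
  B6: def={v} ue=∅

Live sets:
  B0: in=∅ out=∅
  B1: in=∅ out={h,u}
  B2: in=∅ out={n}
  B3: in={h,u} out=∅
  B4: in={n} out=∅
  B5: in={n} out=∅
  B6: in=∅ out=∅

Interfere edges:
  g: {h,n,u,v}
  h: {g,u}
  i: {n,v}
  n: {g,i,v}
  u: {g,h}
  v: {g,i,n}

N(u) = ["g", "h"]

Answer: ["g", "h"]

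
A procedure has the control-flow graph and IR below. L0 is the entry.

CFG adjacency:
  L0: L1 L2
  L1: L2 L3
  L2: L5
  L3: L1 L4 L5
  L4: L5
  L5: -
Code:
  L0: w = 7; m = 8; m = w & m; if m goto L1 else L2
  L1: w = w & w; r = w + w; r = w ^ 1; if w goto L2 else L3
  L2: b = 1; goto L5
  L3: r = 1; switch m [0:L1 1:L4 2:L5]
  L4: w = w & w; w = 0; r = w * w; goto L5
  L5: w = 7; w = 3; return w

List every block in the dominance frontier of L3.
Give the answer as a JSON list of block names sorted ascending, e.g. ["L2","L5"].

idom tree: L1←L0 L2←L0 L3←L1 L4←L3 L5←L0
Join-block Dom:
  L1: preds {L0,L3}: {L0} ∩ {L0,L1,L3} = {L0}; idom=L0
  L2: preds {L0,L1}: {L0} ∩ {L0,L1} = {L0}; idom=L0
  L5: preds {L2,L3,L4}: {L0,L2} ∩ {L0,L1,L3} ∩ {L0,L1,L3,L4} = {L0}; idom=L0

DF walk-up:
  L1←L0: walk · to L0
  L1←L3: walk L3→L1 to L0
  L2←L0: walk · to L0
  L2←L1: walk L1 to L0
  L5←L2: walk L2 to L0
  L5←L3: walk L3→L1 to L0
  L5←L4: walk L4→L3→L1 to L0
  DF(L0)=∅
  DF(L1)={L1,L2,L5}
  DF(L2)={L5}
  DF(L3)={L1,L5}
  DF(L4)={L5}
  DF(L5)=∅

DF(L3) = ["L1", "L5"]

Answer: ["L1", "L5"]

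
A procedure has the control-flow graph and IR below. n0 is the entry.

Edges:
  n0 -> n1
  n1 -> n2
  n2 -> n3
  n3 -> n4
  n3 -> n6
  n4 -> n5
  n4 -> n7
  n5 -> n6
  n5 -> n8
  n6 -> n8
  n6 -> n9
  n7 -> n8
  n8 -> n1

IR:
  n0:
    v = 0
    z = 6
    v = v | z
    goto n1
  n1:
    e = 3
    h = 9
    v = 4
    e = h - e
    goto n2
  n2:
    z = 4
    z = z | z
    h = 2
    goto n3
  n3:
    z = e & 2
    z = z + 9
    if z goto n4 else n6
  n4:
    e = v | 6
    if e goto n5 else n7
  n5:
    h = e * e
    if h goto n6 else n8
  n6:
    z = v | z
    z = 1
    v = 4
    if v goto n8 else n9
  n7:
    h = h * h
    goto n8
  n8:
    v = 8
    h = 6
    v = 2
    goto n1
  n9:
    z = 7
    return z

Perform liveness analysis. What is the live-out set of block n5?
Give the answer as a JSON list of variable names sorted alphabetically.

Block summaries:
  n0 def {v,z} use ∅
  n1 def {e,h,v} use ∅
  n2 def {h,z} use ∅
  n3 def {z} use {e}
  n4 def {e} use {v}
  n5 def {h} use {e}
  n6 def {v,z} use {v,z}
  n7 def {h} use {h}
  n8 def {h,v} use ∅
  n9 def {z} use ∅

Liveness:
  live n0: ∅→∅
  live n1: ∅→{e,v}
  live n2: {e,v}→{e,h,v}
  live n3: {e,h,v}→{h,v,z}
  live n4: {h,v,z}→{e,h,v,z}
  live n5: {e,v,z}→{v,z}
  live n6: {v,z}→∅
  live n7: {h}→∅
  live n8: ∅→∅
  live n9: ∅→∅

live-out(n5) = ["v", "z"]

Answer: ["v", "z"]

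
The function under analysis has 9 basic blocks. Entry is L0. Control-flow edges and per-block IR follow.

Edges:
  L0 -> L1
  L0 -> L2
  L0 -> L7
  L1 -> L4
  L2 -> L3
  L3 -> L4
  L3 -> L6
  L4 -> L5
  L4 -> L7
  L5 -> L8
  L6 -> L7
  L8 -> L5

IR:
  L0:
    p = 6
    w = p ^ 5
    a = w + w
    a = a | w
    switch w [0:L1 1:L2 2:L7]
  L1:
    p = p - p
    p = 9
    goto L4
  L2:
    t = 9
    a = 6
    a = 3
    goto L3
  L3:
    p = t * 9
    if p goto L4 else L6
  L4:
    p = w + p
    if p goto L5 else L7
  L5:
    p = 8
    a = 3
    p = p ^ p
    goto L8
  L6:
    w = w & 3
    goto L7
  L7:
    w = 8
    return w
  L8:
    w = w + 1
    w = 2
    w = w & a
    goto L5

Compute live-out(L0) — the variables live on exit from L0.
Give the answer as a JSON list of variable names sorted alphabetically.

Answer: ["p", "w"]

Working:
def/use:
  L0: {a,p,w} / ∅
  L1: {p} / {p}
  L2: {a,t} / ∅
  L3: {p} / {t}
  L4: {p} / {p,w}
  L5: {a,p} / ∅
  L6: {w} / {w}
  L7: {w} / ∅
  L8: {w} / {a,w}

Backward fixpoint:
  live L0: ∅→{p,w}
  live L1: {p,w}→{p,w}
  live L2: {w}→{t,w}
  live L3: {t,w}→{p,w}
  live L4: {p,w}→{w}
  live L5: {w}→{a,w}
  live L6: {w}→∅
  live L7: ∅→∅
  live L8: {a,w}→{w}

live-out(L0) = ["p", "w"]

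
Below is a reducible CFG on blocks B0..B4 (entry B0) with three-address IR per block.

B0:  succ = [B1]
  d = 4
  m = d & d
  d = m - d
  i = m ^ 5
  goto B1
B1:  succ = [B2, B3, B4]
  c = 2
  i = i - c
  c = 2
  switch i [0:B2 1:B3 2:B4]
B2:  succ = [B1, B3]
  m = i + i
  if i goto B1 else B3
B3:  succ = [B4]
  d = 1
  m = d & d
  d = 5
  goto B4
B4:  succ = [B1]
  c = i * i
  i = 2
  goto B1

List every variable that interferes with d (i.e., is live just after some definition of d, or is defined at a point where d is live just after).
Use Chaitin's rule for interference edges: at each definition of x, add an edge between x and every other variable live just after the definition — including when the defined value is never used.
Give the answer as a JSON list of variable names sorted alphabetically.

def/use:
  B0 def {d,i,m} use ∅
  B1 def {c,i} use {i}
  B2 def {m} use {i}
  B3 def {d,m} use ∅
  B4 def {c,i} use {i}

Backward fixpoint:
  B0: in=∅ out={i}
  B1: in={i} out={i}
  B2: in={i} out={i}
  B3: in={i} out={i}
  B4: in={i} out={i}

Conflict graph:
  c↔{i}
  d↔{i,m}
  i↔{c,d,m}
  m↔{d,i}

N(d) = ["i", "m"]

Answer: ["i", "m"]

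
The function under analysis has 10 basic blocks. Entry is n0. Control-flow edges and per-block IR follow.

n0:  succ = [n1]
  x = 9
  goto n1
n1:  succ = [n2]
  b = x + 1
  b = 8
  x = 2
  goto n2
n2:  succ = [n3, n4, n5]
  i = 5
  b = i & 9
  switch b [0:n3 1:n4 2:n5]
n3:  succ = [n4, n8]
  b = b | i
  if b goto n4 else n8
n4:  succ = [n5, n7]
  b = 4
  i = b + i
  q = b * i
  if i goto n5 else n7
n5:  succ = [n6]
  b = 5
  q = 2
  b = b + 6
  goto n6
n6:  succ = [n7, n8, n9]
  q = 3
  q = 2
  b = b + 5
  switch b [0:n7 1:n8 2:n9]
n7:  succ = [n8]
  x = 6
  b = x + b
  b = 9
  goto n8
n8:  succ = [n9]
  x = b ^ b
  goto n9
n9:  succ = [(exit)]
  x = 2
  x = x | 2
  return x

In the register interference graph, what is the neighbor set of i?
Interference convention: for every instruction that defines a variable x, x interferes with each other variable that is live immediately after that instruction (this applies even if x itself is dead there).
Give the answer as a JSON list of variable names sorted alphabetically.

def/use:
  n0: def={x} ue=∅
  n1: def={b,x} ue={x}
  n2: def={b,i} ue=∅
  n3: def={b} ue={b,i}
  n4: def={b,i,q} ue={i}
  n5: def={b,q} ue=∅
  n6: def={b,q} ue={b}
  n7: def={b,x} ue={b}
  n8: def={x} ue={b}
  n9: def={x} ue=∅

Backward fixpoint:
  n0 li=∅ lo={x}
  n1 li={x} lo=∅
  n2 li=∅ lo={b,i}
  n3 li={b,i} lo={b,i}
  n4 li={i} lo={b}
  n5 li=∅ lo={b}
  n6 li={b} lo={b}
  n7 li={b} lo={b}
  n8 li={b} lo=∅
  n9 li=∅ lo=∅

Conflict graph:
  b — {i,q,x}
  i — {b,q}
  q — {b,i}
  x — {b}

N(i) = ["b", "q"]

Answer: ["b", "q"]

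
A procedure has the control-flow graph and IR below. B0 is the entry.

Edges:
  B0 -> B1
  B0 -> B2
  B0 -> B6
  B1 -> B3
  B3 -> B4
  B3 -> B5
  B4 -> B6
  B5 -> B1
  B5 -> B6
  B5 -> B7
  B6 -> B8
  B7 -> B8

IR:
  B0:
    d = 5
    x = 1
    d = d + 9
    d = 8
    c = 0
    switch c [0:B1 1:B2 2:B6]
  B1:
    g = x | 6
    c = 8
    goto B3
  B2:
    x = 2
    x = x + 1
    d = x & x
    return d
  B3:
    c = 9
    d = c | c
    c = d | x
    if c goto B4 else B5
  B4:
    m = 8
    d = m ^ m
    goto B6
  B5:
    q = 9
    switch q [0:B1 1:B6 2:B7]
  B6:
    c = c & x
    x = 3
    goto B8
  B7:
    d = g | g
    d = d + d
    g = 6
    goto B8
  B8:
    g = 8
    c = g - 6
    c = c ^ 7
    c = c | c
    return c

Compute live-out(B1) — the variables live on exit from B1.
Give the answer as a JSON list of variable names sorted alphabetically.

Answer: ["g", "x"]

Working:
def/use:
  B0 def {c,d,x} use ∅
  B1 def {c,g} use {x}
  B2 def {d,x} use ∅
  B3 def {c,d} use {x}
  B4 def {d,m} use ∅
  B5 def {q} use ∅
  B6 def {c,x} use {c,x}
  B7 def {d,g} use {g}
  B8 def {c,g} use ∅

Live sets:
  B0 li=∅ lo={c,x}
  B1 li={x} lo={g,x}
  B2 li=∅ lo=∅
  B3 li={g,x} lo={c,g,x}
  B4 li={c,x} lo={c,x}
  B5 li={c,g,x} lo={c,g,x}
  B6 li={c,x} lo=∅
  B7 li={g} lo=∅
  B8 li=∅ lo=∅

live-out(B1) = ["g", "x"]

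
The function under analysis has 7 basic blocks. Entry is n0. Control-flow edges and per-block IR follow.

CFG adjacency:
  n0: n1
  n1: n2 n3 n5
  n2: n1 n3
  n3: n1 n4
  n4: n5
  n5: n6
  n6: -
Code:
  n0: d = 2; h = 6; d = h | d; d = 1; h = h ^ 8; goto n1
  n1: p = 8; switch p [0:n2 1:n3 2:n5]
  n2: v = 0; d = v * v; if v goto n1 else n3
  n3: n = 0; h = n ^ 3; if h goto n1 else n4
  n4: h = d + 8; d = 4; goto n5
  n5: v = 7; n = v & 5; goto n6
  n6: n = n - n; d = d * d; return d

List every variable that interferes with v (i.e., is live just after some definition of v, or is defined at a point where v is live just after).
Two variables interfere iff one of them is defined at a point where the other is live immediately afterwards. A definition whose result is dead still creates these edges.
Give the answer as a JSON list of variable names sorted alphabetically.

def/use:
  n0 def {d,h} use ∅
  n1 def {p} use ∅
  n2 def {d,v} use ∅
  n3 def {h,n} use ∅
  n4 def {d,h} use {d}
  n5 def {n,v} use ∅
  n6 def {d,n} use {d,n}

Backward fixpoint:
  n0 li=∅ lo={d}
  n1 li={d} lo={d}
  n2 li=∅ lo={d}
  n3 li={d} lo={d}
  n4 li={d} lo={d}
  n5 li={d} lo={d,n}
  n6 li={d,n} lo=∅

Interference:
  d↔{h,n,p,v}
  h↔{d}
  n↔{d}
  p↔{d}
  v↔{d}

N(v) = ["d"]

Answer: ["d"]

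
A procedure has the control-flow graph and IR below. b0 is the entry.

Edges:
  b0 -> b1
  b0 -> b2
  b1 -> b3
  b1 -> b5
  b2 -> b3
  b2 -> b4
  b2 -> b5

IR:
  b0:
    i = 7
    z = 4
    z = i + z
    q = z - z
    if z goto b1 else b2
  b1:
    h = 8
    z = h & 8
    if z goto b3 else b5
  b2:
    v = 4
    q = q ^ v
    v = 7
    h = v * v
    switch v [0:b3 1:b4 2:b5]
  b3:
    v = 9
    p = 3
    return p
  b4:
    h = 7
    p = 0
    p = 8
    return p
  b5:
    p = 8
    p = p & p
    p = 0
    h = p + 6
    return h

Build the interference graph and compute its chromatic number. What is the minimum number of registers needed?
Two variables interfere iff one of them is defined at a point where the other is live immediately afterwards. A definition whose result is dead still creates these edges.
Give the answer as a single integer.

Answer: 2

Analysis:
def/use:
  b0 def {i,q,z} use ∅
  b1 def {h,z} use ∅
  b2 def {h,q,v} use {q}
  b3 def {p,v} use ∅
  b4 def {h,p} use ∅
  b5 def {h,p} use ∅

Backward fixpoint:
  live b0: ∅→{q}
  live b1: ∅→∅
  live b2: {q}→∅
  live b3: ∅→∅
  live b4: ∅→∅
  live b5: ∅→∅

Interference:
  h — {v}
  i — {z}
  p — ∅
  q — {v,z}
  v — {h,q}
  z — {i,q}

Chromatic number:
  clique {h,v} ⇒ need ≥ 2
  assign h→R0 i→R0 p→R0 q→R0 v→R1 z→R1 — no edge inside a register ⇒ χ ≤ 2
  χ = 2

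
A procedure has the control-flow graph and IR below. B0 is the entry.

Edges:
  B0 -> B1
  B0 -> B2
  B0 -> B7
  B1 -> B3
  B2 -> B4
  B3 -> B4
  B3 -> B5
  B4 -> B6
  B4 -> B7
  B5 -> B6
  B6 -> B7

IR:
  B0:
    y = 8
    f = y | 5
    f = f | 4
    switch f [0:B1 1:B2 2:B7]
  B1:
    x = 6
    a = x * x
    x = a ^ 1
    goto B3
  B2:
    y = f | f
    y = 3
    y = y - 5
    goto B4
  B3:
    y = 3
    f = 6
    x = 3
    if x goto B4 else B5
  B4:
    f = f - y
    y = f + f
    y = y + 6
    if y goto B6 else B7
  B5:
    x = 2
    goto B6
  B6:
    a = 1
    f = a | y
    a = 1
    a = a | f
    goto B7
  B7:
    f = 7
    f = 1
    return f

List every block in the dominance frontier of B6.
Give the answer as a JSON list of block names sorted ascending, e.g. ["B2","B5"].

Answer: ["B7"]

Derivation:
idom tree: B1←B0 B2←B0 B3←B1 B4←B0 B5←B3 B6←B0 B7←B0
Dom at joins:
  B4: preds {B2,B3}: {B0,B2} ∩ {B0,B1,B3} = {B0}; idom=B0
  B6: preds {B4,B5}: {B0,B4} ∩ {B0,B1,B3,B5} = {B0}; idom=B0
  B7: preds {B0,B4,B6}: {B0} ∩ {B0,B4} ∩ {B0,B6} = {B0}; idom=B0

DF walk-up:
  B4←B2: walk B2 to B0
  B4←B3: walk B3→B1 to B0
  B6←B4: walk B4 to B0
  B6←B5: walk B5→B3→B1 to B0
  B7←B0: walk · to B0
  B7←B4: walk B4 to B0
  B7←B6: walk B6 to B0
  B0 → ∅
  B1 → {B4,B6}
  B2 → {B4}
  B3 → {B4,B6}
  B4 → {B6,B7}
  B5 → {B6}
  B6 → {B7}
  B7 → ∅

DF(B6) = ["B7"]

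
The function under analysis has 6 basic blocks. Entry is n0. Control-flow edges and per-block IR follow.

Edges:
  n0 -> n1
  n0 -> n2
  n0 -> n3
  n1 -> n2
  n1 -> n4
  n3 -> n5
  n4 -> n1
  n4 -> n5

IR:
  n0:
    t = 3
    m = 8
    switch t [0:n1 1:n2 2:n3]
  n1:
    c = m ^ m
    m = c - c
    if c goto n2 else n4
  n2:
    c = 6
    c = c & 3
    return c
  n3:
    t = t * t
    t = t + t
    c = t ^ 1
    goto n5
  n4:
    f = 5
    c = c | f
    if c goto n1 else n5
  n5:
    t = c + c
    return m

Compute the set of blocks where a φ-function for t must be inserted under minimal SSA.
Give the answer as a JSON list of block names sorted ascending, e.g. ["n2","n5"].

Answer: ["n5"]

Derivation:
idom tree: n1←n0 n2←n0 n3←n0 n4←n1 n5←n0
Join-block Dom:
  n1: preds {n0,n4}: {n0} ∩ {n0,n1,n4} = {n0}; idom=n0
  n2: preds {n0,n1}: {n0} ∩ {n0,n1} = {n0}; idom=n0
  n5: preds {n3,n4}: {n0,n3} ∩ {n0,n1,n4} = {n0}; idom=n0

DF walk-up:
  join n1 pred n0: · stop@n0
  join n1 pred n4: n4→n1 stop@n0
  join n2 pred n0: · stop@n0
  join n2 pred n1: n1 stop@n0
  join n5 pred n3: n3 stop@n0
  join n5 pred n4: n4→n1 stop@n0
  n0 → ∅
  n1 → {n1,n2,n5}
  n2 → ∅
  n3 → {n5}
  n4 → {n1,n5}
  n5 → ∅

φ for t: defs {n0,n3,n5}
  DF⁺ = {n5}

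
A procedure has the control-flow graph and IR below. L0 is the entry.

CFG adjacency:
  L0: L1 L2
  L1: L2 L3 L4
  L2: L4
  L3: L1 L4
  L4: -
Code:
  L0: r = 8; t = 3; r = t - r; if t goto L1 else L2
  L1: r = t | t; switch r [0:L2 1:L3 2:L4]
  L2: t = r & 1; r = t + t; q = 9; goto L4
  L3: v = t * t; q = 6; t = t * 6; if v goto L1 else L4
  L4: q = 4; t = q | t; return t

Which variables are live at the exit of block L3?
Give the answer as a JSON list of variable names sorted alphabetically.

Answer: ["t"]

Working:
Block summaries:
  L0: {r,t} / ∅
  L1: {r} / {t}
  L2: {q,r,t} / {r}
  L3: {q,t,v} / {t}
  L4: {q,t} / {t}

Backward fixpoint:
  L0 li=∅ lo={r,t}
  L1 li={t} lo={r,t}
  L2 li={r} lo={t}
  L3 li={t} lo={t}
  L4 li={t} lo=∅

live-out(L3) = ["t"]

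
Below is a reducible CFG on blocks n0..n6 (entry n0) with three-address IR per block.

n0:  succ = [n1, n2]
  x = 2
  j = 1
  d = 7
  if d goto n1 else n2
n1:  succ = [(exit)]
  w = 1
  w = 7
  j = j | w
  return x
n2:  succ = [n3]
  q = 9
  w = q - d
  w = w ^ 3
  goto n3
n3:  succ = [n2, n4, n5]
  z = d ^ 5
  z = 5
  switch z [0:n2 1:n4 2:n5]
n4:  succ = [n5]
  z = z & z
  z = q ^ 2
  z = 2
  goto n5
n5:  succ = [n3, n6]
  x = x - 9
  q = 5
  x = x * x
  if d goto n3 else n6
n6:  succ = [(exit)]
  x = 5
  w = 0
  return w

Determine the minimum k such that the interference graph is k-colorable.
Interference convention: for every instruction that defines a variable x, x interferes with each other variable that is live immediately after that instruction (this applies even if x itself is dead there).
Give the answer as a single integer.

Answer: 4

Working:
Per-block:
  n0 def {d,j,x} use ∅
  n1 def {j,w} use {j,x}
  n2 def {q,w} use {d}
  n3 def {z} use {d}
  n4 def {z} use {q,z}
  n5 def {q,x} use {d,x}
  n6 def {w,x} use ∅

Live sets:
  live n0: ∅→{d,j,x}
  live n1: {j,x}→∅
  live n2: {d,x}→{d,q,x}
  live n3: {d,q,x}→{d,q,x,z}
  live n4: {d,q,x,z}→{d,x}
  live n5: {d,x}→{d,q,x}
  live n6: ∅→∅

Interfere edges:
  d↔{j,q,w,x,z}
  j↔{d,w,x}
  q↔{d,w,x,z}
  w↔{d,j,q,x}
  x↔{d,j,q,w,z}
  z↔{d,q,x}

Colouring:
  {d,j,w,x} pairwise interfere (4-clique) ⇒ χ ≥ 4
  4-colouring: r0={d}  r1={x}  r2={j,q}  r3={w,z}
  χ = 4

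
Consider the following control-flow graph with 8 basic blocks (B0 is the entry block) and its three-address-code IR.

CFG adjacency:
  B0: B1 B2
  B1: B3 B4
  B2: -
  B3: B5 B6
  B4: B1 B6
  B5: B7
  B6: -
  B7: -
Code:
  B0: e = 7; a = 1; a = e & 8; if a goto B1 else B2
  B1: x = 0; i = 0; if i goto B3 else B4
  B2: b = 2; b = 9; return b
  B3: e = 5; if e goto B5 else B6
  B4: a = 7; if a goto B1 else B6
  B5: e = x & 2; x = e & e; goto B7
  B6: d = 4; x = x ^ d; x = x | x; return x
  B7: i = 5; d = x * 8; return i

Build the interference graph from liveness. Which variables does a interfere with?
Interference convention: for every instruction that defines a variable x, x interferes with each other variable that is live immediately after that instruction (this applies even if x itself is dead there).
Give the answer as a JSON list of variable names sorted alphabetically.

Answer: ["e", "x"]

Working:
Per-block:
  B0: def={a,e} ue=∅
  B1: def={i,x} ue=∅
  B2: def={b} ue=∅
  B3: def={e} ue=∅
  B4: def={a} ue=∅
  B5: def={e,x} ue={x}
  B6: def={d,x} ue={x}
  B7: def={d,i} ue={x}

Backward fixpoint:
  B0: in=∅ out=∅
  B1: in=∅ out={x}
  B2: in=∅ out=∅
  B3: in={x} out={x}
  B4: in={x} out={x}
  B5: in={x} out={x}
  B6: in={x} out=∅
  B7: in={x} out=∅

Conflict graph:
  a: {e,x}
  b: ∅
  d: {i,x}
  e: {a,x}
  i: {d,x}
  x: {a,d,e,i}

N(a) = ["e", "x"]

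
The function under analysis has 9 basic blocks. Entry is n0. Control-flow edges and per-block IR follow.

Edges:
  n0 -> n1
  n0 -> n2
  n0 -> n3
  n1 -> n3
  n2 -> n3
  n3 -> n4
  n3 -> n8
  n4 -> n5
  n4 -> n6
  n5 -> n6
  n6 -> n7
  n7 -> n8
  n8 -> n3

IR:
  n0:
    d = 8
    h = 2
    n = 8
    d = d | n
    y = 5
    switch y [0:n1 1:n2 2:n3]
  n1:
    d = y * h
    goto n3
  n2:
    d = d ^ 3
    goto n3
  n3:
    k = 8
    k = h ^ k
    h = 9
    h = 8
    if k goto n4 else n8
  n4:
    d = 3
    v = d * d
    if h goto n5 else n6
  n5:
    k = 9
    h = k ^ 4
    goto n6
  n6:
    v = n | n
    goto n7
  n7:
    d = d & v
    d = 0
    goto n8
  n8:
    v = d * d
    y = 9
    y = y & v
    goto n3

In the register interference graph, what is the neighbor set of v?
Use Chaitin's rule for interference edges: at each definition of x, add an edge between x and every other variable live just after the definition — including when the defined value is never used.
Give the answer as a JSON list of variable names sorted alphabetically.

Block summaries:
  n0: {d,h,n,y} / ∅
  n1: {d} / {h,y}
  n2: {d} / {d}
  n3: {h,k} / {h}
  n4: {d,v} / {h}
  n5: {h,k} / ∅
  n6: {v} / {n}
  n7: {d} / {d,v}
  n8: {v,y} / {d}

Backward fixpoint:
  n0: in=∅ out={d,h,n,y}
  n1: in={h,n,y} out={d,h,n}
  n2: in={d,h,n} out={d,h,n}
  n3: in={d,h,n} out={d,h,n}
  n4: in={h,n} out={d,h,n}
  n5: in={d,n} out={d,h,n}
  n6: in={d,h,n} out={d,h,n,v}
  n7: in={d,h,n,v} out={d,h,n}
  n8: in={d,h,n} out={d,h,n}

Interference:
  d — {h,k,n,v,y}
  h — {d,k,n,v,y}
  k — {d,h,n}
  n — {d,h,k,v,y}
  v — {d,h,n,y}
  y — {d,h,n,v}

N(v) = ["d", "h", "n", "y"]

Answer: ["d", "h", "n", "y"]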